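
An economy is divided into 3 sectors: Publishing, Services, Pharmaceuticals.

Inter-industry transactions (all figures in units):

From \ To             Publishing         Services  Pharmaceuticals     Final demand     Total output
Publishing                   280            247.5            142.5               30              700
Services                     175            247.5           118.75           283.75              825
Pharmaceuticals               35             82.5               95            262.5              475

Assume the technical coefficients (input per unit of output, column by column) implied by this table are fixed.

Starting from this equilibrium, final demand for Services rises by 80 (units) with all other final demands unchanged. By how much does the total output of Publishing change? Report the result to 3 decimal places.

Technical coefficients a_ij = z_ij / X_j:
  a_11 = 280/700 = 0.40, a_21 = 175/700 = 0.25, a_31 = 35/700 = 0.05
  a_12 = 247.5/825 = 0.30, a_22 = 247.5/825 = 0.30, a_32 = 82.5/825 = 0.10
  a_13 = 142.5/475 = 0.30, a_23 = 118.75/475 = 0.25, a_33 = 95/475 = 0.20
I − A =
  [   0.60    -0.30    -0.30]
  [  -0.25     0.70    -0.25]
  [  -0.05    -0.10     0.80]
Cofactors of I−A, C_ij = (−1)^(i+j)·(minor ij) (rows/columns in the sector order above):
  C_11 = (0.70)(0.80) − (-0.25)(-0.10) = 0.5350
  C_12 = −[(-0.25)(0.80) − (-0.25)(-0.05)] = 0.2125
  C_13 = (-0.25)(-0.10) − (0.70)(-0.05) = 0.0600
  C_21 = −[(-0.30)(0.80) − (-0.30)(-0.10)] = 0.2700
  C_22 = (0.60)(0.80) − (-0.30)(-0.05) = 0.4650
  C_23 = −[(0.60)(-0.10) − (-0.30)(-0.05)] = 0.0750
  C_31 = (-0.30)(-0.25) − (-0.30)(0.70) = 0.2850
  C_32 = −[(0.60)(-0.25) − (-0.30)(-0.25)] = 0.2250
  C_33 = (0.60)(0.70) − (-0.30)(-0.25) = 0.3450
det(I−A) = Σ_j (I−A)_1j·C_1j = (0.60)(0.5350) + (-0.30)(0.2125) + (-0.30)(0.0600) = 0.23925
adj(I−A) = Cᵀ =
  [ 0.5350   0.2700   0.2850]
  [ 0.2125   0.4650   0.2250]
  [ 0.0600   0.0750   0.3450]
(I − A)⁻¹ = adj(I−A) / det(I−A) ≈
  [   2.2362     1.1285     1.1912]
  [   0.8882     1.9436     0.9404]
  [   0.2508     0.3135     1.4420]
Δx = (I − A)⁻¹ Δd with Δd having +80 in the Services component and 0 elsewhere.
So Δx_1 = L_12 · (+80), where L_12 = adj(I−A)_12 / det(I−A) = 0.2700 / 0.23925.
Δx_1 = 0.2700 × (+80) / 0.23925 = 21.60 / 0.23925 ≈ 90.282.

Δx_1 = 90.282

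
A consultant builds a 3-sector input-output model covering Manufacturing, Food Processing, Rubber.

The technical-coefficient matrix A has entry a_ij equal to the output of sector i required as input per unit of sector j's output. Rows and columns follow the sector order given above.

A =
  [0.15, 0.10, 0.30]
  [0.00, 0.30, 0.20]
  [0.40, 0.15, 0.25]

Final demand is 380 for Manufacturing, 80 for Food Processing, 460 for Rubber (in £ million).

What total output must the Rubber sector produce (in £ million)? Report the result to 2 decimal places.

x_R = 1196.96

I − A =
  [   0.85    -0.10    -0.30]
  [   0.00     0.70    -0.20]
  [  -0.40    -0.15     0.75]
Cofactors of I−A, C_ij = (−1)^(i+j)·(minor ij) (rows/columns in the sector order above):
  C_11 = (0.70)(0.75) − (-0.20)(-0.15) = 0.4950
  C_12 = −[(0.00)(0.75) − (-0.20)(-0.40)] = 0.0800
  C_13 = (0.00)(-0.15) − (0.70)(-0.40) = 0.2800
  C_21 = −[(-0.10)(0.75) − (-0.30)(-0.15)] = 0.1200
  C_22 = (0.85)(0.75) − (-0.30)(-0.40) = 0.5175
  C_23 = −[(0.85)(-0.15) − (-0.10)(-0.40)] = 0.1675
  C_31 = (-0.10)(-0.20) − (-0.30)(0.70) = 0.2300
  C_32 = −[(0.85)(-0.20) − (-0.30)(0.00)] = 0.1700
  C_33 = (0.85)(0.70) − (-0.10)(0.00) = 0.5950
det(I−A) = Σ_j (I−A)_1j·C_1j = (0.85)(0.4950) + (-0.10)(0.0800) + (-0.30)(0.2800) = 0.32875
adj(I−A) = Cᵀ =
  [ 0.4950   0.1200   0.2300]
  [ 0.0800   0.5175   0.1700]
  [ 0.2800   0.1675   0.5950]
(I − A)⁻¹ = adj(I−A) / det(I−A) ≈
  [   1.5057     0.3650     0.6996]
  [   0.2433     1.5741     0.5171]
  [   0.8517     0.5095     1.8099]
x = (I − A)⁻¹ d = adj(I−A)·d / det(I−A), with det(I−A) = 0.32875:
  x_M = (0.4950·380 + 0.1200·80 + 0.2300·460) / 0.32875 = 303.50 / 0.32875 ≈ 923.19
  x_F = (0.0800·380 + 0.5175·80 + 0.1700·460) / 0.32875 = 150.00 / 0.32875 ≈ 456.27
  x_R = (0.2800·380 + 0.1675·80 + 0.5950·460) / 0.32875 = 393.50 / 0.32875 ≈ 1196.96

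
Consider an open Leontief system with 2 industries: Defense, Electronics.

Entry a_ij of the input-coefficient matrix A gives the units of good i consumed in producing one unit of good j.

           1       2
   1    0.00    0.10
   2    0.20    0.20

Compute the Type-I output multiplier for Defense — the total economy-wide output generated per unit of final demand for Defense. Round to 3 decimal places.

I − A =
  [   1.00    -0.10]
  [  -0.20     0.80]
det(I−A) = (1.00)(0.80) − (-0.10)(-0.20) = 0.7800
adj(I−A) = [[0.80, 0.10], [0.20, 1.00]]
(I − A)⁻¹ = adj(I−A) / det(I−A) ≈
  [   1.0256     0.1282]
  [   0.2564     1.2821]
The output multiplier for sector j is the column-j sum of the Leontief inverse (I − A)⁻¹ = adj(I−A) / det(I−A).
Column 1 of adj(I−A): (0.80, 0.20); det(I−A) = 0.7800.
m_1 = (0.80 + 0.20) / 0.7800 = 1.00 / 0.7800 ≈ 1.282.

m_1 = 1.282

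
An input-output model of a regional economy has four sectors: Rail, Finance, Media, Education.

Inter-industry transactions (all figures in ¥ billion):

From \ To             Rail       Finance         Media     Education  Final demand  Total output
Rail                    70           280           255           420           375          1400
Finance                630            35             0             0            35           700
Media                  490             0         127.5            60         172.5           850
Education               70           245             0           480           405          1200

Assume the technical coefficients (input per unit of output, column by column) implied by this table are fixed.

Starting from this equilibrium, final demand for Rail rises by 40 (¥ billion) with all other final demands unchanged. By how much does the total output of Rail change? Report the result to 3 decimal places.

Technical coefficients a_ij = z_ij / X_j:
  a_RR = 70/1400 = 0.05, a_FR = 630/1400 = 0.45, a_MR = 490/1400 = 0.35, a_ER = 70/1400 = 0.05
  a_RF = 280/700 = 0.40, a_FF = 35/700 = 0.05, a_MF = 0/700 = 0.00, a_EF = 245/700 = 0.35
  a_RM = 255/850 = 0.30, a_FM = 0/850 = 0.00, a_MM = 127.5/850 = 0.15, a_EM = 0/850 = 0.00
  a_RE = 420/1200 = 0.35, a_FE = 0/1200 = 0.00, a_ME = 60/1200 = 0.05, a_EE = 480/1200 = 0.40
I − A =
  [   0.95    -0.40    -0.30    -0.35]
  [  -0.45     0.95     0.00     0.00]
  [  -0.35     0.00     0.85    -0.05]
  [  -0.05    -0.35     0.00     0.60]
Compute the cofactors C_ij = (−1)^(i+j)·(3×3 minor ij) of I−A; the adjugate is their transpose:
adj(I−A) = Cᵀ =
  [ 0.484500   0.313375   0.171000   0.296875]
  [ 0.229500   0.405875   0.081000   0.140625]
  [ 0.209750   0.144500   0.361750   0.152500]
  [ 0.174250   0.262875   0.061500   0.514375]
det(I−A) = Σ_j (I−A)_1j·C_1j = (0.95)(0.484500) + (-0.40)(0.229500) + (-0.30)(0.209750) + (-0.35)(0.174250) = 0.2445625
(I − A)⁻¹ = adj(I−A) / det(I−A) ≈
  [   1.9811     1.2814     0.6992     1.2139]
  [   0.9384     1.6596     0.3312     0.5750]
  [   0.8577     0.5909     1.4792     0.6236]
  [   0.7125     1.0749     0.2515     2.1032]
Δx = (I − A)⁻¹ Δd with Δd having +40 in the Rail component and 0 elsewhere.
So Δx_R = L_RR · (+40), where L_RR = adj(I−A)_RR / det(I−A) = 0.484500 / 0.2445625.
Δx_R = 0.484500 × (+40) / 0.2445625 = 19.38 / 0.2445625 ≈ 79.244.

Δx_R = 79.244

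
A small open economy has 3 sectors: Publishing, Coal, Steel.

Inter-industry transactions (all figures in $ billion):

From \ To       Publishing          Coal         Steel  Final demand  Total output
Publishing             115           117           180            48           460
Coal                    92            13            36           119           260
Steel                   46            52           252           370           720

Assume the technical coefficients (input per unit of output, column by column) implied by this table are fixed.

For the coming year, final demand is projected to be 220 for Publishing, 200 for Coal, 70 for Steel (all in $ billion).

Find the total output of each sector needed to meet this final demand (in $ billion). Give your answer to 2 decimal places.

x_P = 610.18, x_C = 355.35, x_S = 310.90

Technical coefficients a_ij = z_ij / X_j:
  a_PP = 115/460 = 0.25, a_CP = 92/460 = 0.20, a_SP = 46/460 = 0.10
  a_PC = 117/260 = 0.45, a_CC = 13/260 = 0.05, a_SC = 52/260 = 0.20
  a_PS = 180/720 = 0.25, a_CS = 36/720 = 0.05, a_SS = 252/720 = 0.35
I − A =
  [   0.75    -0.45    -0.25]
  [  -0.20     0.95    -0.05]
  [  -0.10    -0.20     0.65]
Cofactors of I−A, C_ij = (−1)^(i+j)·(minor ij) (rows/columns in the sector order above):
  C_11 = (0.95)(0.65) − (-0.05)(-0.20) = 0.6075
  C_12 = −[(-0.20)(0.65) − (-0.05)(-0.10)] = 0.1350
  C_13 = (-0.20)(-0.20) − (0.95)(-0.10) = 0.1350
  C_21 = −[(-0.45)(0.65) − (-0.25)(-0.20)] = 0.3425
  C_22 = (0.75)(0.65) − (-0.25)(-0.10) = 0.4625
  C_23 = −[(0.75)(-0.20) − (-0.45)(-0.10)] = 0.1950
  C_31 = (-0.45)(-0.05) − (-0.25)(0.95) = 0.2600
  C_32 = −[(0.75)(-0.05) − (-0.25)(-0.20)] = 0.0875
  C_33 = (0.75)(0.95) − (-0.45)(-0.20) = 0.6225
det(I−A) = Σ_j (I−A)_1j·C_1j = (0.75)(0.6075) + (-0.45)(0.1350) + (-0.25)(0.1350) = 0.361125
adj(I−A) = Cᵀ =
  [ 0.6075   0.3425   0.2600]
  [ 0.1350   0.4625   0.0875]
  [ 0.1350   0.1950   0.6225]
(I − A)⁻¹ = adj(I−A) / det(I−A) ≈
  [   1.6822     0.9484     0.7200]
  [   0.3738     1.2807     0.2423]
  [   0.3738     0.5400     1.7238]
x = (I − A)⁻¹ d = adj(I−A)·d / det(I−A), with det(I−A) = 0.361125:
  x_P = (0.6075·220 + 0.3425·200 + 0.2600·70) / 0.361125 = 220.35 / 0.361125 ≈ 610.18
  x_C = (0.1350·220 + 0.4625·200 + 0.0875·70) / 0.361125 = 128.325 / 0.361125 ≈ 355.35
  x_S = (0.1350·220 + 0.1950·200 + 0.6225·70) / 0.361125 = 112.275 / 0.361125 ≈ 310.90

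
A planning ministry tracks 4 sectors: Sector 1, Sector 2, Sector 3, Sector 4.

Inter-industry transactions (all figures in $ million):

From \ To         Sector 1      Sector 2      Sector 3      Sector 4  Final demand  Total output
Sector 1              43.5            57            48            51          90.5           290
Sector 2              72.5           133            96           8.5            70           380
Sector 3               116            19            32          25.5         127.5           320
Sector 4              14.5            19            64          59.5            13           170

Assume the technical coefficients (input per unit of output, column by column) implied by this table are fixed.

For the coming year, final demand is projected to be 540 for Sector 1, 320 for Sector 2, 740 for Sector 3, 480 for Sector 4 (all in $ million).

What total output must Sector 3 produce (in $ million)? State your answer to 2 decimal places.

Technical coefficients a_ij = z_ij / X_j:
  a_11 = 43.5/290 = 0.15, a_21 = 72.5/290 = 0.25, a_31 = 116/290 = 0.40, a_41 = 14.5/290 = 0.05
  a_12 = 57/380 = 0.15, a_22 = 133/380 = 0.35, a_32 = 19/380 = 0.05, a_42 = 19/380 = 0.05
  a_13 = 48/320 = 0.15, a_23 = 96/320 = 0.30, a_33 = 32/320 = 0.10, a_43 = 64/320 = 0.20
  a_14 = 51/170 = 0.30, a_24 = 8.5/170 = 0.05, a_34 = 25.5/170 = 0.15, a_44 = 59.5/170 = 0.35
I − A =
  [   0.85    -0.15    -0.15    -0.30]
  [  -0.25     0.65    -0.30    -0.05]
  [  -0.40    -0.05     0.90    -0.15]
  [  -0.05    -0.05    -0.20     0.65]
Compute the cofactors C_ij = (−1)^(i+j)·(3×3 minor ij) of I−A; the adjugate is their transpose:
adj(I−A) = Cᵀ =
  [ 0.346000   0.105750   0.137250   0.199500]
  [ 0.225250   0.394125   0.209500   0.182625]
  [ 0.183000   0.079375   0.318750   0.164125]
  [ 0.100250   0.062875   0.124750   0.391875]
det(I−A) = Σ_j (I−A)_1j·C_1j = (0.85)(0.346000) + (-0.15)(0.225250) + (-0.15)(0.183000) + (-0.30)(0.100250) = 0.2027875
(I − A)⁻¹ = adj(I−A) / det(I−A) ≈
  [   1.7062     0.5215     0.6768     0.9838]
  [   1.1108     1.9435     1.0331     0.9006]
  [   0.9024     0.3914     1.5718     0.8093]
  [   0.4944     0.3101     0.6152     1.9324]
x = (I − A)⁻¹ d = adj(I−A)·d / det(I−A), with det(I−A) = 0.2027875:
  x_1 = (0.346000·540 + 0.105750·320 + 0.137250·740 + 0.199500·480) / 0.2027875 = 418.005 / 0.2027875 ≈ 2061.30
  x_2 = (0.225250·540 + 0.394125·320 + 0.209500·740 + 0.182625·480) / 0.2027875 = 490.445 / 0.2027875 ≈ 2418.52
  x_3 = (0.183000·540 + 0.079375·320 + 0.318750·740 + 0.164125·480) / 0.2027875 = 438.875 / 0.2027875 ≈ 2164.21
  x_4 = (0.100250·540 + 0.062875·320 + 0.124750·740 + 0.391875·480) / 0.2027875 = 354.67 / 0.2027875 ≈ 1748.97

x_3 = 2164.21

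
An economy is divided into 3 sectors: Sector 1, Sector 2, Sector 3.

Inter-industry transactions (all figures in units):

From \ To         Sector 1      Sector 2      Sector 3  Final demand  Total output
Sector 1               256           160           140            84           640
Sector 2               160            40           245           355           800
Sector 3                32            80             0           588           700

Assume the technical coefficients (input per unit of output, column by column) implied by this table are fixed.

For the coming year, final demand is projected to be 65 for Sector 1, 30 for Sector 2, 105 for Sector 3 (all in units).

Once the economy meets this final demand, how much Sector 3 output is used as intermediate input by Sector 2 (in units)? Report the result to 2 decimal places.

z_32 = 12.97

Technical coefficients a_ij = z_ij / X_j:
  a_11 = 256/640 = 0.40, a_21 = 160/640 = 0.25, a_31 = 32/640 = 0.05
  a_12 = 160/800 = 0.20, a_22 = 40/800 = 0.05, a_32 = 80/800 = 0.10
  a_13 = 140/700 = 0.20, a_23 = 245/700 = 0.35, a_33 = 0/700 = 0.00
I − A =
  [   0.60    -0.20    -0.20]
  [  -0.25     0.95    -0.35]
  [  -0.05    -0.10     1.00]
Cofactors of I−A, C_ij = (−1)^(i+j)·(minor ij) (rows/columns in the sector order above):
  C_11 = (0.95)(1.00) − (-0.35)(-0.10) = 0.9150
  C_12 = −[(-0.25)(1.00) − (-0.35)(-0.05)] = 0.2675
  C_13 = (-0.25)(-0.10) − (0.95)(-0.05) = 0.0725
  C_21 = −[(-0.20)(1.00) − (-0.20)(-0.10)] = 0.2200
  C_22 = (0.60)(1.00) − (-0.20)(-0.05) = 0.5900
  C_23 = −[(0.60)(-0.10) − (-0.20)(-0.05)] = 0.0700
  C_31 = (-0.20)(-0.35) − (-0.20)(0.95) = 0.2600
  C_32 = −[(0.60)(-0.35) − (-0.20)(-0.25)] = 0.2600
  C_33 = (0.60)(0.95) − (-0.20)(-0.25) = 0.5200
det(I−A) = Σ_j (I−A)_1j·C_1j = (0.60)(0.9150) + (-0.20)(0.2675) + (-0.20)(0.0725) = 0.4810
adj(I−A) = Cᵀ =
  [ 0.9150   0.2200   0.2600]
  [ 0.2675   0.5900   0.2600]
  [ 0.0725   0.0700   0.5200]
(I − A)⁻¹ = adj(I−A) / det(I−A) ≈
  [   1.9023     0.4574     0.5405]
  [   0.5561     1.2266     0.5405]
  [   0.1507     0.1455     1.0811]
First solve x = (I − A)⁻¹ d = adj(I−A)·d / det(I−A); in particular x_2 = (0.2675·65 + 0.5900·30 + 0.2600·105) / 0.4810 = 62.3875 / 0.4810 ≈ 129.7037.
Intermediate flow from 3 to 2: z_32 = a_32 · x_2 = 0.10 × 62.3875 / 0.4810 = 6.23875 / 0.4810 ≈ 12.97.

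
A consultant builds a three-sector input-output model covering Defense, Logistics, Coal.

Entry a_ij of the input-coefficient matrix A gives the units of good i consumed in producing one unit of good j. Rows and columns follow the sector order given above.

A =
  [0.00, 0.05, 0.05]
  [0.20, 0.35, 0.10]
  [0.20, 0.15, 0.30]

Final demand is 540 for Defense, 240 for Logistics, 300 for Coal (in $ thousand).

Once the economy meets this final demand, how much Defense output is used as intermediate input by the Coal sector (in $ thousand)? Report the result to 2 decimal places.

I − A =
  [   1.00    -0.05    -0.05]
  [  -0.20     0.65    -0.10]
  [  -0.20    -0.15     0.70]
Cofactors of I−A, C_ij = (−1)^(i+j)·(minor ij) (rows/columns in the sector order above):
  C_11 = (0.65)(0.70) − (-0.10)(-0.15) = 0.4400
  C_12 = −[(-0.20)(0.70) − (-0.10)(-0.20)] = 0.1600
  C_13 = (-0.20)(-0.15) − (0.65)(-0.20) = 0.1600
  C_21 = −[(-0.05)(0.70) − (-0.05)(-0.15)] = 0.0425
  C_22 = (1.00)(0.70) − (-0.05)(-0.20) = 0.6900
  C_23 = −[(1.00)(-0.15) − (-0.05)(-0.20)] = 0.1600
  C_31 = (-0.05)(-0.10) − (-0.05)(0.65) = 0.0375
  C_32 = −[(1.00)(-0.10) − (-0.05)(-0.20)] = 0.1100
  C_33 = (1.00)(0.65) − (-0.05)(-0.20) = 0.6400
det(I−A) = Σ_j (I−A)_1j·C_1j = (1.00)(0.4400) + (-0.05)(0.1600) + (-0.05)(0.1600) = 0.4240
adj(I−A) = Cᵀ =
  [ 0.4400   0.0425   0.0375]
  [ 0.1600   0.6900   0.1100]
  [ 0.1600   0.1600   0.6400]
(I − A)⁻¹ = adj(I−A) / det(I−A) ≈
  [   1.0377     0.1002     0.0884]
  [   0.3774     1.6274     0.2594]
  [   0.3774     0.3774     1.5094]
First solve x = (I − A)⁻¹ d = adj(I−A)·d / det(I−A); in particular x_C = (0.1600·540 + 0.1600·240 + 0.6400·300) / 0.4240 = 316.80 / 0.4240 ≈ 747.1698.
Intermediate flow from D to C: z_DC = a_DC · x_C = 0.05 × 316.80 / 0.4240 = 15.84 / 0.4240 ≈ 37.36.

z_DC = 37.36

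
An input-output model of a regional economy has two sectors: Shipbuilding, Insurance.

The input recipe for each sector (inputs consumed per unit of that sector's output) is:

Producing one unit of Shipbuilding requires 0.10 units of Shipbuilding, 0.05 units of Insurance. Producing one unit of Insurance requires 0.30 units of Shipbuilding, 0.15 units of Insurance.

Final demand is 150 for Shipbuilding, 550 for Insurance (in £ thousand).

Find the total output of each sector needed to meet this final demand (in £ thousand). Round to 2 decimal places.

x_S = 390.00, x_I = 670.00

I − A =
  [   0.90    -0.30]
  [  -0.05     0.85]
det(I−A) = (0.90)(0.85) − (-0.30)(-0.05) = 0.7500
adj(I−A) = [[0.85, 0.30], [0.05, 0.90]]
(I − A)⁻¹ = adj(I−A) / det(I−A) ≈
  [   1.1333     0.4000]
  [   0.0667     1.2000]
x = (I − A)⁻¹ d = adj(I−A)·d / det(I−A), with det(I−A) = 0.7500:
  x_S = (0.85·150 + 0.30·550) / 0.7500 = 292.50 / 0.7500 = 390.00
  x_I = (0.05·150 + 0.90·550) / 0.7500 = 502.50 / 0.7500 = 670.00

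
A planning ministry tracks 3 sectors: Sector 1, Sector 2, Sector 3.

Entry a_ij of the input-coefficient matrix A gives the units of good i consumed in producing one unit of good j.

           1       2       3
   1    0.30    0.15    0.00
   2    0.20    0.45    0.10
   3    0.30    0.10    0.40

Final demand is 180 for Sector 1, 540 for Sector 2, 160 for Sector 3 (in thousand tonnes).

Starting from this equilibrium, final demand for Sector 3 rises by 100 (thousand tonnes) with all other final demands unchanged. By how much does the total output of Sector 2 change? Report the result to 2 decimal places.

I − A =
  [   0.70    -0.15     0.00]
  [  -0.20     0.55    -0.10]
  [  -0.30    -0.10     0.60]
Cofactors of I−A, C_ij = (−1)^(i+j)·(minor ij) (rows/columns in the sector order above):
  C_11 = (0.55)(0.60) − (-0.10)(-0.10) = 0.3200
  C_12 = −[(-0.20)(0.60) − (-0.10)(-0.30)] = 0.1500
  C_13 = (-0.20)(-0.10) − (0.55)(-0.30) = 0.1850
  C_21 = −[(-0.15)(0.60) − (0.00)(-0.10)] = 0.0900
  C_22 = (0.70)(0.60) − (0.00)(-0.30) = 0.4200
  C_23 = −[(0.70)(-0.10) − (-0.15)(-0.30)] = 0.1150
  C_31 = (-0.15)(-0.10) − (0.00)(0.55) = 0.0150
  C_32 = −[(0.70)(-0.10) − (0.00)(-0.20)] = 0.0700
  C_33 = (0.70)(0.55) − (-0.15)(-0.20) = 0.3550
det(I−A) = Σ_j (I−A)_1j·C_1j = (0.70)(0.3200) + (-0.15)(0.1500) + (0.00)(0.1850) = 0.2015
adj(I−A) = Cᵀ =
  [ 0.3200   0.0900   0.0150]
  [ 0.1500   0.4200   0.0700]
  [ 0.1850   0.1150   0.3550]
(I − A)⁻¹ = adj(I−A) / det(I−A) ≈
  [   1.5881     0.4467     0.0744]
  [   0.7444     2.0844     0.3474]
  [   0.9181     0.5707     1.7618]
Δx = (I − A)⁻¹ Δd with Δd having +100 in the Sector 3 component and 0 elsewhere.
So Δx_2 = L_23 · (+100), where L_23 = adj(I−A)_23 / det(I−A) = 0.0700 / 0.2015.
Δx_2 = 0.0700 × (+100) / 0.2015 = 7.00 / 0.2015 ≈ 34.74.

Δx_2 = 34.74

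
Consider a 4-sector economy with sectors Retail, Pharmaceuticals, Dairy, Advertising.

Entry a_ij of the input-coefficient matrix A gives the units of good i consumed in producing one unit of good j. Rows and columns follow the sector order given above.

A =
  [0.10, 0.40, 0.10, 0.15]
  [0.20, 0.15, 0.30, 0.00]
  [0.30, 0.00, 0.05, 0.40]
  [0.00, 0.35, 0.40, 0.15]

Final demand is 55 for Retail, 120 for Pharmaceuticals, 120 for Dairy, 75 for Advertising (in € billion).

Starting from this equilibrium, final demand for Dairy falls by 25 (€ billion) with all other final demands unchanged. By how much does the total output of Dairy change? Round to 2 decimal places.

I − A =
  [   0.90    -0.40    -0.10    -0.15]
  [  -0.20     0.85    -0.30     0.00]
  [  -0.30     0.00     0.95    -0.40]
  [   0.00    -0.35    -0.40     0.85]
Compute the cofactors C_ij = (−1)^(i+j)·(3×3 minor ij) of I−A; the adjugate is their transpose:
adj(I−A) = Cᵀ =
  [ 0.508375   0.322875   0.241000   0.203125]
  [ 0.206000   0.539250   0.258500   0.158000]
  [ 0.244750   0.243750   0.571750   0.312250]
  [ 0.200000   0.336750   0.375500   0.589250]
det(I−A) = Σ_j (I−A)_1j·C_1j = (0.90)(0.508375) + (-0.40)(0.206000) + (-0.10)(0.244750) + (-0.15)(0.200000) = 0.3206625
(I − A)⁻¹ = adj(I−A) / det(I−A) ≈
  [   1.5854     1.0069     0.7516     0.6335]
  [   0.6424     1.6817     0.8061     0.4927]
  [   0.7633     0.7601     1.7830     0.9738]
  [   0.6237     1.0502     1.1710     1.8376]
Δx = (I − A)⁻¹ Δd with Δd having -25 in the Dairy component and 0 elsewhere.
So Δx_3 = L_33 · (-25), where L_33 = adj(I−A)_33 / det(I−A) = 0.571750 / 0.3206625.
Δx_3 = 0.571750 × (-25) / 0.3206625 = -14.29375 / 0.3206625 ≈ -44.58.

Δx_3 = -44.58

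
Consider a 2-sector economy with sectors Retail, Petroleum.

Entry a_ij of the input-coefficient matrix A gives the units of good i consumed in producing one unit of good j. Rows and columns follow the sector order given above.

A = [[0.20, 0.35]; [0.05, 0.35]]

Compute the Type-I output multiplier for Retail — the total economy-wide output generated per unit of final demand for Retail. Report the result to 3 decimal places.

I − A =
  [   0.80    -0.35]
  [  -0.05     0.65]
det(I−A) = (0.80)(0.65) − (-0.35)(-0.05) = 0.5025
adj(I−A) = [[0.65, 0.35], [0.05, 0.80]]
(I − A)⁻¹ = adj(I−A) / det(I−A) ≈
  [   1.2935     0.6965]
  [   0.0995     1.5920]
The output multiplier for sector j is the column-j sum of the Leontief inverse (I − A)⁻¹ = adj(I−A) / det(I−A).
Column R of adj(I−A): (0.65, 0.05); det(I−A) = 0.5025.
m_R = (0.65 + 0.05) / 0.5025 = 0.70 / 0.5025 ≈ 1.393.

m_R = 1.393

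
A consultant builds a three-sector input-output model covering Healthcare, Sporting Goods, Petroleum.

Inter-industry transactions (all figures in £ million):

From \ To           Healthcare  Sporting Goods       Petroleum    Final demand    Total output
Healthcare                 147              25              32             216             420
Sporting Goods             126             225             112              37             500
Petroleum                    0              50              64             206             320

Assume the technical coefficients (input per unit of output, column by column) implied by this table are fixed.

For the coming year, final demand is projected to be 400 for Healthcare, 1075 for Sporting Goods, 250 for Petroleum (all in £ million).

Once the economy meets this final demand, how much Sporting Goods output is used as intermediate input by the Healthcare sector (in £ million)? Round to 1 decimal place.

z_SH = 282.6

Technical coefficients a_ij = z_ij / X_j:
  a_HH = 147/420 = 0.35, a_SH = 126/420 = 0.30, a_PH = 0/420 = 0.00
  a_HS = 25/500 = 0.05, a_SS = 225/500 = 0.45, a_PS = 50/500 = 0.10
  a_HP = 32/320 = 0.10, a_SP = 112/320 = 0.35, a_PP = 64/320 = 0.20
I − A =
  [   0.65    -0.05    -0.10]
  [  -0.30     0.55    -0.35]
  [   0.00    -0.10     0.80]
Cofactors of I−A, C_ij = (−1)^(i+j)·(minor ij) (rows/columns in the sector order above):
  C_11 = (0.55)(0.80) − (-0.35)(-0.10) = 0.4050
  C_12 = −[(-0.30)(0.80) − (-0.35)(0.00)] = 0.2400
  C_13 = (-0.30)(-0.10) − (0.55)(0.00) = 0.0300
  C_21 = −[(-0.05)(0.80) − (-0.10)(-0.10)] = 0.0500
  C_22 = (0.65)(0.80) − (-0.10)(0.00) = 0.5200
  C_23 = −[(0.65)(-0.10) − (-0.05)(0.00)] = 0.0650
  C_31 = (-0.05)(-0.35) − (-0.10)(0.55) = 0.0725
  C_32 = −[(0.65)(-0.35) − (-0.10)(-0.30)] = 0.2575
  C_33 = (0.65)(0.55) − (-0.05)(-0.30) = 0.3425
det(I−A) = Σ_j (I−A)_1j·C_1j = (0.65)(0.4050) + (-0.05)(0.2400) + (-0.10)(0.0300) = 0.24825
adj(I−A) = Cᵀ =
  [ 0.4050   0.0500   0.0725]
  [ 0.2400   0.5200   0.2575]
  [ 0.0300   0.0650   0.3425]
(I − A)⁻¹ = adj(I−A) / det(I−A) ≈
  [   1.6314     0.2014     0.2920]
  [   0.9668     2.0947     1.0373]
  [   0.1208     0.2618     1.3797]
First solve x = (I − A)⁻¹ d = adj(I−A)·d / det(I−A); in particular x_H = (0.4050·400 + 0.0500·1075 + 0.0725·250) / 0.24825 = 233.875 / 0.24825 ≈ 942.095.
Intermediate flow from S to H: z_SH = a_SH · x_H = 0.30 × 233.875 / 0.24825 = 70.1625 / 0.24825 ≈ 282.6.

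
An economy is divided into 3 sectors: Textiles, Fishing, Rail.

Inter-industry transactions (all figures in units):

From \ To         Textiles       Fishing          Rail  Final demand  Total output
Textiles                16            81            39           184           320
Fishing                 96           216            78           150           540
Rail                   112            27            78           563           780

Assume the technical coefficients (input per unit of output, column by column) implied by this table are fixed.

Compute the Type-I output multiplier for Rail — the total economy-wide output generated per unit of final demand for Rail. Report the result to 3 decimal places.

Technical coefficients a_ij = z_ij / X_j:
  a_TT = 16/320 = 0.05, a_FT = 96/320 = 0.30, a_RT = 112/320 = 0.35
  a_TF = 81/540 = 0.15, a_FF = 216/540 = 0.40, a_RF = 27/540 = 0.05
  a_TR = 39/780 = 0.05, a_FR = 78/780 = 0.10, a_RR = 78/780 = 0.10
I − A =
  [   0.95    -0.15    -0.05]
  [  -0.30     0.60    -0.10]
  [  -0.35    -0.05     0.90]
Cofactors of I−A, C_ij = (−1)^(i+j)·(minor ij) (rows/columns in the sector order above):
  C_11 = (0.60)(0.90) − (-0.10)(-0.05) = 0.5350
  C_12 = −[(-0.30)(0.90) − (-0.10)(-0.35)] = 0.3050
  C_13 = (-0.30)(-0.05) − (0.60)(-0.35) = 0.2250
  C_21 = −[(-0.15)(0.90) − (-0.05)(-0.05)] = 0.1375
  C_22 = (0.95)(0.90) − (-0.05)(-0.35) = 0.8375
  C_23 = −[(0.95)(-0.05) − (-0.15)(-0.35)] = 0.1000
  C_31 = (-0.15)(-0.10) − (-0.05)(0.60) = 0.0450
  C_32 = −[(0.95)(-0.10) − (-0.05)(-0.30)] = 0.1100
  C_33 = (0.95)(0.60) − (-0.15)(-0.30) = 0.5250
det(I−A) = Σ_j (I−A)_1j·C_1j = (0.95)(0.5350) + (-0.15)(0.3050) + (-0.05)(0.2250) = 0.45125
adj(I−A) = Cᵀ =
  [ 0.5350   0.1375   0.0450]
  [ 0.3050   0.8375   0.1100]
  [ 0.2250   0.1000   0.5250]
(I − A)⁻¹ = adj(I−A) / det(I−A) ≈
  [   1.1856     0.3047     0.0997]
  [   0.6759     1.8560     0.2438]
  [   0.4986     0.2216     1.1634]
The output multiplier for sector j is the column-j sum of the Leontief inverse (I − A)⁻¹ = adj(I−A) / det(I−A).
Column R of adj(I−A): (0.0450, 0.1100, 0.5250); det(I−A) = 0.45125.
m_R = (0.0450 + 0.1100 + 0.5250) / 0.45125 = 0.68 / 0.45125 ≈ 1.507.

m_R = 1.507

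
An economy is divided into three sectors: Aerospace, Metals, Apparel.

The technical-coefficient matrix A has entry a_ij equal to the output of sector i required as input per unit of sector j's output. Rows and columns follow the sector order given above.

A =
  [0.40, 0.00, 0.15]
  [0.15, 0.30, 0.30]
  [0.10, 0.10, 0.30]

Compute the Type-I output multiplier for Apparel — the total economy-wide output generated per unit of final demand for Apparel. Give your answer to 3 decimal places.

m_3 = 2.764

I − A =
  [   0.60     0.00    -0.15]
  [  -0.15     0.70    -0.30]
  [  -0.10    -0.10     0.70]
Cofactors of I−A, C_ij = (−1)^(i+j)·(minor ij) (rows/columns in the sector order above):
  C_11 = (0.70)(0.70) − (-0.30)(-0.10) = 0.4600
  C_12 = −[(-0.15)(0.70) − (-0.30)(-0.10)] = 0.1350
  C_13 = (-0.15)(-0.10) − (0.70)(-0.10) = 0.0850
  C_21 = −[(0.00)(0.70) − (-0.15)(-0.10)] = 0.0150
  C_22 = (0.60)(0.70) − (-0.15)(-0.10) = 0.4050
  C_23 = −[(0.60)(-0.10) − (0.00)(-0.10)] = 0.0600
  C_31 = (0.00)(-0.30) − (-0.15)(0.70) = 0.1050
  C_32 = −[(0.60)(-0.30) − (-0.15)(-0.15)] = 0.2025
  C_33 = (0.60)(0.70) − (0.00)(-0.15) = 0.4200
det(I−A) = Σ_j (I−A)_1j·C_1j = (0.60)(0.4600) + (0.00)(0.1350) + (-0.15)(0.0850) = 0.26325
adj(I−A) = Cᵀ =
  [ 0.4600   0.0150   0.1050]
  [ 0.1350   0.4050   0.2025]
  [ 0.0850   0.0600   0.4200]
(I − A)⁻¹ = adj(I−A) / det(I−A) ≈
  [   1.7474     0.0570     0.3989]
  [   0.5128     1.5385     0.7692]
  [   0.3229     0.2279     1.5954]
The output multiplier for sector j is the column-j sum of the Leontief inverse (I − A)⁻¹ = adj(I−A) / det(I−A).
Column 3 of adj(I−A): (0.1050, 0.2025, 0.4200); det(I−A) = 0.26325.
m_3 = (0.1050 + 0.2025 + 0.4200) / 0.26325 = 0.7275 / 0.26325 ≈ 2.764.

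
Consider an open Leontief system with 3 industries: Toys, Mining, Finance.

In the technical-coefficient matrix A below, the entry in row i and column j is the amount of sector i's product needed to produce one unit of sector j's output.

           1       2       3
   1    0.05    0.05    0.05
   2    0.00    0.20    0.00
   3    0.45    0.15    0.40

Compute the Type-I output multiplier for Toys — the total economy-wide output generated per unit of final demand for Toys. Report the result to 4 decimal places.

I − A =
  [   0.95    -0.05    -0.05]
  [   0.00     0.80     0.00]
  [  -0.45    -0.15     0.60]
Cofactors of I−A, C_ij = (−1)^(i+j)·(minor ij) (rows/columns in the sector order above):
  C_11 = (0.80)(0.60) − (0.00)(-0.15) = 0.4800
  C_12 = −[(0.00)(0.60) − (0.00)(-0.45)] = 0.0000
  C_13 = (0.00)(-0.15) − (0.80)(-0.45) = 0.3600
  C_21 = −[(-0.05)(0.60) − (-0.05)(-0.15)] = 0.0375
  C_22 = (0.95)(0.60) − (-0.05)(-0.45) = 0.5475
  C_23 = −[(0.95)(-0.15) − (-0.05)(-0.45)] = 0.1650
  C_31 = (-0.05)(0.00) − (-0.05)(0.80) = 0.0400
  C_32 = −[(0.95)(0.00) − (-0.05)(0.00)] = 0.0000
  C_33 = (0.95)(0.80) − (-0.05)(0.00) = 0.7600
det(I−A) = Σ_j (I−A)_1j·C_1j = (0.95)(0.4800) + (-0.05)(0.0000) + (-0.05)(0.3600) = 0.4380
adj(I−A) = Cᵀ =
  [ 0.4800   0.0375   0.0400]
  [ 0.0000   0.5475   0.0000]
  [ 0.3600   0.1650   0.7600]
(I − A)⁻¹ = adj(I−A) / det(I−A) ≈
  [   1.09589     0.08562     0.09132]
  [   0.00000     1.25000     0.00000]
  [   0.82192     0.37671     1.73516]
The output multiplier for sector j is the column-j sum of the Leontief inverse (I − A)⁻¹ = adj(I−A) / det(I−A).
Column 1 of adj(I−A): (0.4800, 0.0000, 0.3600); det(I−A) = 0.4380.
m_1 = (0.4800 + 0.0000 + 0.3600) / 0.4380 = 0.84 / 0.4380 ≈ 1.9178.

m_1 = 1.9178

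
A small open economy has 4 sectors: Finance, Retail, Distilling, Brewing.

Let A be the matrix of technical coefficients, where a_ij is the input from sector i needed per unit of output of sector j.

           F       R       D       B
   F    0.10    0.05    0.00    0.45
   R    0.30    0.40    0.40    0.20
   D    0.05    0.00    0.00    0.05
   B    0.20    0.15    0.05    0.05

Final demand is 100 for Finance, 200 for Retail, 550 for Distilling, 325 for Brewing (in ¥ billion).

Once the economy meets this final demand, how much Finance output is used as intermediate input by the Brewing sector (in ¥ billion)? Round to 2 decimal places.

I − A =
  [   0.90    -0.05     0.00    -0.45]
  [  -0.30     0.60    -0.40    -0.20]
  [  -0.05     0.00     1.00    -0.05]
  [  -0.20    -0.15    -0.05     0.95]
Compute the cofactors C_ij = (−1)^(i+j)·(3×3 minor ij) of I−A; the adjugate is their transpose:
adj(I−A) = Cᵀ =
  [ 0.535500   0.114875   0.060000   0.281000]
  [ 0.347750   0.761625   0.321750   0.342000]
  [ 0.035250   0.013000   0.395500   0.040250]
  [ 0.169500   0.145125   0.084250   0.524000]
det(I−A) = Σ_j (I−A)_1j·C_1j = (0.90)(0.535500) + (-0.05)(0.347750) + (0.00)(0.035250) + (-0.45)(0.169500) = 0.3882875
(I − A)⁻¹ = adj(I−A) / det(I−A) ≈
  [   1.3791     0.2959     0.1545     0.7237]
  [   0.8956     1.9615     0.8286     0.8808]
  [   0.0908     0.0335     1.0186     0.1037]
  [   0.4365     0.3738     0.2170     1.3495]
First solve x = (I − A)⁻¹ d = adj(I−A)·d / det(I−A); in particular x_B = (0.169500·100 + 0.145125·200 + 0.084250·550 + 0.524000·325) / 0.3882875 = 262.6125 / 0.3882875 ≈ 676.3352.
Intermediate flow from F to B: z_FB = a_FB · x_B = 0.45 × 262.6125 / 0.3882875 = 118.175625 / 0.3882875 ≈ 304.35.

z_FB = 304.35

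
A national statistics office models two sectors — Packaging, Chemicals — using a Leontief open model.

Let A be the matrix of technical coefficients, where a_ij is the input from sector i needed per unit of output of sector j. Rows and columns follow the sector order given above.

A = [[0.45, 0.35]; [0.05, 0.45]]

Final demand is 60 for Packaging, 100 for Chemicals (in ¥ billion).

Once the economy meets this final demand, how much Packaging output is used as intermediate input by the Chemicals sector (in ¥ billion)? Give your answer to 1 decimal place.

I − A =
  [   0.55    -0.35]
  [  -0.05     0.55]
det(I−A) = (0.55)(0.55) − (-0.35)(-0.05) = 0.2850
adj(I−A) = [[0.55, 0.35], [0.05, 0.55]]
(I − A)⁻¹ = adj(I−A) / det(I−A) ≈
  [   1.9298     1.2281]
  [   0.1754     1.9298]
First solve x = (I − A)⁻¹ d = adj(I−A)·d / det(I−A); in particular x_C = (0.05·60 + 0.55·100) / 0.2850 = 58.00 / 0.2850 ≈ 203.509.
Intermediate flow from P to C: z_PC = a_PC · x_C = 0.35 × 58.00 / 0.2850 = 20.30 / 0.2850 ≈ 71.2.

z_PC = 71.2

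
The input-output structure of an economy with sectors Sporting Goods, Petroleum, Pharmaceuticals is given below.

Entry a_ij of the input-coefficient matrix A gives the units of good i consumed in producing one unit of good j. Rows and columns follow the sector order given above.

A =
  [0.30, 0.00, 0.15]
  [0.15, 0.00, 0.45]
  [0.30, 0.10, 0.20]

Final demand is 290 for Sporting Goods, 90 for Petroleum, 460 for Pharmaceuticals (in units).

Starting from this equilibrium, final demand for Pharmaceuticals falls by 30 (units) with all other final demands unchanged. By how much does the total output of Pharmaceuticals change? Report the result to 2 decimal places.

Δx_3 = -43.64

I − A =
  [   0.70     0.00    -0.15]
  [  -0.15     1.00    -0.45]
  [  -0.30    -0.10     0.80]
Cofactors of I−A, C_ij = (−1)^(i+j)·(minor ij) (rows/columns in the sector order above):
  C_11 = (1.00)(0.80) − (-0.45)(-0.10) = 0.7550
  C_12 = −[(-0.15)(0.80) − (-0.45)(-0.30)] = 0.2550
  C_13 = (-0.15)(-0.10) − (1.00)(-0.30) = 0.3150
  C_21 = −[(0.00)(0.80) − (-0.15)(-0.10)] = 0.0150
  C_22 = (0.70)(0.80) − (-0.15)(-0.30) = 0.5150
  C_23 = −[(0.70)(-0.10) − (0.00)(-0.30)] = 0.0700
  C_31 = (0.00)(-0.45) − (-0.15)(1.00) = 0.1500
  C_32 = −[(0.70)(-0.45) − (-0.15)(-0.15)] = 0.3375
  C_33 = (0.70)(1.00) − (0.00)(-0.15) = 0.7000
det(I−A) = Σ_j (I−A)_1j·C_1j = (0.70)(0.7550) + (0.00)(0.2550) + (-0.15)(0.3150) = 0.48125
adj(I−A) = Cᵀ =
  [ 0.7550   0.0150   0.1500]
  [ 0.2550   0.5150   0.3375]
  [ 0.3150   0.0700   0.7000]
(I − A)⁻¹ = adj(I−A) / det(I−A) ≈
  [   1.5688     0.0312     0.3117]
  [   0.5299     1.0701     0.7013]
  [   0.6545     0.1455     1.4545]
Δx = (I − A)⁻¹ Δd with Δd having -30 in the Pharmaceuticals component and 0 elsewhere.
So Δx_3 = L_33 · (-30), where L_33 = adj(I−A)_33 / det(I−A) = 0.7000 / 0.48125.
Δx_3 = 0.7000 × (-30) / 0.48125 = -21.00 / 0.48125 ≈ -43.64.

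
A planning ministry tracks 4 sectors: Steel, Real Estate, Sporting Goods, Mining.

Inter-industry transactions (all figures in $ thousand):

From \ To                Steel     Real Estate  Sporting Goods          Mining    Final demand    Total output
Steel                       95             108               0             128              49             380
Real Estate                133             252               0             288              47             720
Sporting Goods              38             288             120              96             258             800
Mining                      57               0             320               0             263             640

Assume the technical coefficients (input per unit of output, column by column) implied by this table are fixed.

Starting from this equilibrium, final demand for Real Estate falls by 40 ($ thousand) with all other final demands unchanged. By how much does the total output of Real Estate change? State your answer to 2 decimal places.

Δx_2 = -91.13

Technical coefficients a_ij = z_ij / X_j:
  a_11 = 95/380 = 0.25, a_21 = 133/380 = 0.35, a_31 = 38/380 = 0.10, a_41 = 57/380 = 0.15
  a_12 = 108/720 = 0.15, a_22 = 252/720 = 0.35, a_32 = 288/720 = 0.40, a_42 = 0/720 = 0.00
  a_13 = 0/800 = 0.00, a_23 = 0/800 = 0.00, a_33 = 120/800 = 0.15, a_43 = 320/800 = 0.40
  a_14 = 128/640 = 0.20, a_24 = 288/640 = 0.45, a_34 = 96/640 = 0.15, a_44 = 0/640 = 0.00
I − A =
  [   0.75    -0.15     0.00    -0.20]
  [  -0.35     0.65     0.00    -0.45]
  [  -0.10    -0.40     0.85    -0.15]
  [  -0.15     0.00    -0.40     1.00]
Compute the cofactors C_ij = (−1)^(i+j)·(3×3 minor ij) of I−A; the adjugate is their transpose:
adj(I−A) = Cᵀ =
  [ 0.441500   0.150500   0.079000   0.167875]
  [ 0.351875   0.559000   0.163000   0.346375]
  [ 0.246625   0.306375   0.405375   0.248000]
  [ 0.164875   0.145125   0.174000   0.369750]
det(I−A) = Σ_j (I−A)_1j·C_1j = (0.75)(0.441500) + (-0.15)(0.351875) + (0.00)(0.246625) + (-0.20)(0.164875) = 0.24536875
(I − A)⁻¹ = adj(I−A) / det(I−A) ≈
  [   1.7993     0.6134     0.3220     0.6842]
  [   1.4341     2.2782     0.6643     1.4117]
  [   1.0051     1.2486     1.6521     1.0107]
  [   0.6719     0.5915     0.7091     1.5069]
Δx = (I − A)⁻¹ Δd with Δd having -40 in the Real Estate component and 0 elsewhere.
So Δx_2 = L_22 · (-40), where L_22 = adj(I−A)_22 / det(I−A) = 0.559000 / 0.24536875.
Δx_2 = 0.559000 × (-40) / 0.24536875 = -22.36 / 0.24536875 ≈ -91.13.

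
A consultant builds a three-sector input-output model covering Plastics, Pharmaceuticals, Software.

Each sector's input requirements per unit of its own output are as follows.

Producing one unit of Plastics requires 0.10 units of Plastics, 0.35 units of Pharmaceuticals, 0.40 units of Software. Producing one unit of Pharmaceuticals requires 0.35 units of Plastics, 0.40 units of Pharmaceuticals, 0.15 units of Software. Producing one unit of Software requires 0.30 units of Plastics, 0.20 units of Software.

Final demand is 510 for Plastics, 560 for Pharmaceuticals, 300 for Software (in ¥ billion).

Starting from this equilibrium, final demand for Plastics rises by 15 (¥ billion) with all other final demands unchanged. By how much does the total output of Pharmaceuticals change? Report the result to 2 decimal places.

Δx_2 = 17.06

I − A =
  [   0.90    -0.35    -0.30]
  [  -0.35     0.60     0.00]
  [  -0.40    -0.15     0.80]
Cofactors of I−A, C_ij = (−1)^(i+j)·(minor ij) (rows/columns in the sector order above):
  C_11 = (0.60)(0.80) − (0.00)(-0.15) = 0.4800
  C_12 = −[(-0.35)(0.80) − (0.00)(-0.40)] = 0.2800
  C_13 = (-0.35)(-0.15) − (0.60)(-0.40) = 0.2925
  C_21 = −[(-0.35)(0.80) − (-0.30)(-0.15)] = 0.3250
  C_22 = (0.90)(0.80) − (-0.30)(-0.40) = 0.6000
  C_23 = −[(0.90)(-0.15) − (-0.35)(-0.40)] = 0.2750
  C_31 = (-0.35)(0.00) − (-0.30)(0.60) = 0.1800
  C_32 = −[(0.90)(0.00) − (-0.30)(-0.35)] = 0.1050
  C_33 = (0.90)(0.60) − (-0.35)(-0.35) = 0.4175
det(I−A) = Σ_j (I−A)_1j·C_1j = (0.90)(0.4800) + (-0.35)(0.2800) + (-0.30)(0.2925) = 0.24625
adj(I−A) = Cᵀ =
  [ 0.4800   0.3250   0.1800]
  [ 0.2800   0.6000   0.1050]
  [ 0.2925   0.2750   0.4175]
(I − A)⁻¹ = adj(I−A) / det(I−A) ≈
  [   1.9492     1.3198     0.7310]
  [   1.1371     2.4365     0.4264]
  [   1.1878     1.1168     1.6954]
Δx = (I − A)⁻¹ Δd with Δd having +15 in the Plastics component and 0 elsewhere.
So Δx_2 = L_21 · (+15), where L_21 = adj(I−A)_21 / det(I−A) = 0.2800 / 0.24625.
Δx_2 = 0.2800 × (+15) / 0.24625 = 4.20 / 0.24625 ≈ 17.06.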